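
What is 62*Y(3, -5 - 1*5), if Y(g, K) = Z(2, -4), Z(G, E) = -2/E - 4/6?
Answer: -31/3 ≈ -10.333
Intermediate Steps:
Z(G, E) = -⅔ - 2/E (Z(G, E) = -2/E - 4*⅙ = -2/E - ⅔ = -⅔ - 2/E)
Y(g, K) = -⅙ (Y(g, K) = -⅔ - 2/(-4) = -⅔ - 2*(-¼) = -⅔ + ½ = -⅙)
62*Y(3, -5 - 1*5) = 62*(-⅙) = -31/3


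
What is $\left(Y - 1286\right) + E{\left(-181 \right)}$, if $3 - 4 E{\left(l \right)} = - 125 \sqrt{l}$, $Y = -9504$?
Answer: $- \frac{43157}{4} + \frac{125 i \sqrt{181}}{4} \approx -10789.0 + 420.43 i$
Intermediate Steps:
$E{\left(l \right)} = \frac{3}{4} + \frac{125 \sqrt{l}}{4}$ ($E{\left(l \right)} = \frac{3}{4} - \frac{\left(-125\right) \sqrt{l}}{4} = \frac{3}{4} + \frac{125 \sqrt{l}}{4}$)
$\left(Y - 1286\right) + E{\left(-181 \right)} = \left(-9504 - 1286\right) + \left(\frac{3}{4} + \frac{125 \sqrt{-181}}{4}\right) = -10790 + \left(\frac{3}{4} + \frac{125 i \sqrt{181}}{4}\right) = - \frac{43157}{4} + \frac{125 i \sqrt{181}}{4}$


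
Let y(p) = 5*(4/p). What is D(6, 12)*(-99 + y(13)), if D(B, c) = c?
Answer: -15204/13 ≈ -1169.5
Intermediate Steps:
y(p) = 20/p
D(6, 12)*(-99 + y(13)) = 12*(-99 + 20/13) = 12*(-1267/13) = -15204/13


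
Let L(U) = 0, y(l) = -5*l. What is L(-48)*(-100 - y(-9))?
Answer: 0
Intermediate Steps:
L(-48)*(-100 - y(-9)) = 0*(-100 - (-5)*(-9)) = 0*(-100 - 1*45) = 0*(-100 - 45) = 0*(-145) = 0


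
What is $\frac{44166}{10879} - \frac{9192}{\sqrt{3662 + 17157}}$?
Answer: $\frac{44166}{10879} - \frac{9192 \sqrt{20819}}{20819} \approx -59.646$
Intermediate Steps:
$\frac{44166}{10879} - \frac{9192}{\sqrt{3662 + 17157}} = 44166 \cdot \frac{1}{10879} - \frac{9192}{\sqrt{20819}} = \frac{44166}{10879} - 9192 \frac{\sqrt{20819}}{20819} = \frac{44166}{10879} - \frac{9192 \sqrt{20819}}{20819}$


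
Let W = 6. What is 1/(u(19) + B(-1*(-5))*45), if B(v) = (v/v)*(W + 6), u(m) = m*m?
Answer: 1/901 ≈ 0.0011099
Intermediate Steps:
u(m) = m²
B(v) = 12 (B(v) = (v/v)*(6 + 6) = 1*12 = 12)
1/(u(19) + B(-1*(-5))*45) = 1/(19² + 12*45) = 1/(361 + 540) = 1/901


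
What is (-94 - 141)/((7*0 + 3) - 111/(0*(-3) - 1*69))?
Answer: -5405/106 ≈ -50.991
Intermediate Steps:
(-94 - 141)/((7*0 + 3) - 111/(0*(-3) - 1*69)) = -235/((0 + 3) - 111/(0 - 69)) = -235/(3 - 111/(-69)) = -235/(3 - 111*(-1/69)) = -235/(3 + 37/23) = -235/(106/23) = (23/106)*(-235) = -5405/106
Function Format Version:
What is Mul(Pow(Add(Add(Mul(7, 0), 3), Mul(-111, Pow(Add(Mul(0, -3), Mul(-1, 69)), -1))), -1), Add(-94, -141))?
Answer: Rational(-5405, 106) ≈ -50.991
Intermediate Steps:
Mul(Pow(Add(Add(Mul(7, 0), 3), Mul(-111, Pow(Add(Mul(0, -3), Mul(-1, 69)), -1))), -1), Add(-94, -141)) = Mul(Pow(Add(Add(0, 3), Mul(-111, Pow(Add(0, -69), -1))), -1), -235) = Mul(Pow(Add(3, Mul(-111, Pow(-69, -1))), -1), -235) = Mul(Pow(Add(3, Mul(-111, Rational(-1, 69))), -1), -235) = Mul(Pow(Add(3, Rational(37, 23)), -1), -235) = Mul(Pow(Rational(106, 23), -1), -235) = Mul(Rational(23, 106), -235) = Rational(-5405, 106)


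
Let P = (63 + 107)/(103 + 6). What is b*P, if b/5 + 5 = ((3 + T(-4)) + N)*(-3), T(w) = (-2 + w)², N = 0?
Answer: -103700/109 ≈ -951.38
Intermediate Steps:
P = 170/109 ≈ 1.5596
b = -610 (b = -25 + 5*(((3 + (-2 - 4)²) + 0)*(-3)) = -25 + 5*(((3 + (-6)²) + 0)*(-3)) = -25 + 5*(((3 + 36) + 0)*(-3)) = -25 + 5*((39 + 0)*(-3)) = -25 + 5*(39*(-3)) = -25 + 5*(-117) = -25 - 585 = -610)
b*P = -610*170/109 = -103700/109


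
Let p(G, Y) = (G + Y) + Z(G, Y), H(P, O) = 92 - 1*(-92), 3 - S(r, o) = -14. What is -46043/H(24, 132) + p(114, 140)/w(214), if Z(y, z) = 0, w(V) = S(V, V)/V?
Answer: 9218773/3128 ≈ 2947.2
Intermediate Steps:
S(r, o) = 17 (S(r, o) = 3 - 1*(-14) = 3 + 14 = 17)
H(P, O) = 184 (H(P, O) = 92 + 92 = 184)
w(V) = 17/V
p(G, Y) = G + Y (p(G, Y) = (G + Y) + 0 = G + Y)
-46043/H(24, 132) + p(114, 140)/w(214) = -46043/184 + (114 + 140)/((17/214)) = -46043*1/184 + 254/((17*(1/214))) = -46043/184 + 254/(17/214) = -46043/184 + 254*(214/17) = -46043/184 + 54356/17 = 9218773/3128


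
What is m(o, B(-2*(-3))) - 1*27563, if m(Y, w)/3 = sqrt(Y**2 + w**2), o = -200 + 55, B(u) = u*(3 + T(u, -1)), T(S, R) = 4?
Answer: -27563 + 3*sqrt(22789) ≈ -27110.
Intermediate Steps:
B(u) = 7*u (B(u) = u*(3 + 4) = u*7 = 7*u)
o = -145
m(Y, w) = 3*sqrt(Y**2 + w**2)
m(o, B(-2*(-3))) - 1*27563 = 3*sqrt((-145)**2 + (7*(-2*(-3)))**2) - 1*27563 = 3*sqrt(21025 + (7*6)**2) - 27563 = 3*sqrt(21025 + 42**2) - 27563 = 3*sqrt(21025 + 1764) - 27563 = 3*sqrt(22789) - 27563 = -27563 + 3*sqrt(22789)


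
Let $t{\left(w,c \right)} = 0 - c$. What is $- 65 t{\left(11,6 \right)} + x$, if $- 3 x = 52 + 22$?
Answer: $\frac{1096}{3} \approx 365.33$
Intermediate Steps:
$t{\left(w,c \right)} = - c$
$x = - \frac{74}{3}$ ($x = - \frac{52 + 22}{3} = \left(- \frac{1}{3}\right) 74 = - \frac{74}{3} \approx -24.667$)
$- 65 t{\left(11,6 \right)} + x = - 65 \left(\left(-1\right) 6\right) - \frac{74}{3} = \left(-65\right) \left(-6\right) - \frac{74}{3} = 390 - \frac{74}{3} = \frac{1096}{3}$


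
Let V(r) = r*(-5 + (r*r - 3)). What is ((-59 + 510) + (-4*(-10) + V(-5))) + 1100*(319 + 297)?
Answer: 678006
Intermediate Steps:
V(r) = r*(-8 + r²) (V(r) = r*(-5 + (r² - 3)) = r*(-5 + (-3 + r²)) = r*(-8 + r²))
((-59 + 510) + (-4*(-10) + V(-5))) + 1100*(319 + 297) = ((-59 + 510) + (-4*(-10) - 5*(-8 + (-5)²))) + 1100*(319 + 297) = (451 + (40 - 5*(-8 + 25))) + 1100*616 = (451 + (40 - 5*17)) + 677600 = (451 + (40 - 85)) + 677600 = (451 - 45) + 677600 = 406 + 677600 = 678006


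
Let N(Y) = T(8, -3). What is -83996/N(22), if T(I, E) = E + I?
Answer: -83996/5 ≈ -16799.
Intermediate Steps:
N(Y) = 5 (N(Y) = -3 + 8 = 5)
-83996/N(22) = -83996/5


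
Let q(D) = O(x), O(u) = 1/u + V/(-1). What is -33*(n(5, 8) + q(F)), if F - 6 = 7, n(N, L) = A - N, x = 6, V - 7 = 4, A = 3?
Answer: 847/2 ≈ 423.50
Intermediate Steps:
V = 11 (V = 7 + 4 = 11)
n(N, L) = 3 - N
F = 13 (F = 6 + 7 = 13)
O(u) = -11 + 1/u (O(u) = 1/u + 11/(-1) = 1/u + 11*(-1) = 1/u - 11 = -11 + 1/u)
q(D) = -65/6 (q(D) = -11 + 1/6 = -65/6)
-33*(n(5, 8) + q(F)) = -33*((3 - 1*5) - 65/6) = -33*((3 - 5) - 65/6) = -33*(-2 - 65/6) = -33*(-77/6) = 847/2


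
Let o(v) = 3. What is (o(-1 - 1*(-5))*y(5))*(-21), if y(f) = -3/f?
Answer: 189/5 ≈ 37.800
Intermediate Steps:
(o(-1 - 1*(-5))*y(5))*(-21) = (3*(-3/5))*(-21) = (3*(-3*⅕))*(-21) = (3*(-⅗))*(-21) = -9/5*(-21) = 189/5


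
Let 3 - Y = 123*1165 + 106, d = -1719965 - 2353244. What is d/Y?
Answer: 4073209/143398 ≈ 28.405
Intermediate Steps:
d = -4073209
Y = -143398 (Y = 3 - (123*1165 + 106) = 3 - (143295 + 106) = 3 - 1*143401 = 3 - 143401 = -143398)
d/Y = -4073209/(-143398) = -4073209*(-1/143398) = 4073209/143398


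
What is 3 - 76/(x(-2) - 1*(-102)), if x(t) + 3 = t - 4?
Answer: 203/93 ≈ 2.1828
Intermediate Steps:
x(t) = -7 + t (x(t) = -3 + (t - 4) = -3 + (-4 + t) = -7 + t)
3 - 76/(x(-2) - 1*(-102)) = 3 - 76/((-7 - 2) - 1*(-102)) = 3 - 76/(-9 + 102) = 3 - 76/93 = 203/93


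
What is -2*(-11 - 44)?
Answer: 110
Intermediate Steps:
-2*(-11 - 44) = -2*(-55) = 110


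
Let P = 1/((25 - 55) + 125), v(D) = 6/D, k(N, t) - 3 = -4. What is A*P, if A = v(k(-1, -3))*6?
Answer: -36/95 ≈ -0.37895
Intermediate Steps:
k(N, t) = -1 (k(N, t) = 3 - 4 = -1)
A = -36 (A = (6/(-1))*6 = (6*(-1))*6 = -6*6 = -36)
P = 1/95 (P = 1/(-30 + 125) = 1/95 ≈ 0.010526)
A*P = -36*1/95 = -36/95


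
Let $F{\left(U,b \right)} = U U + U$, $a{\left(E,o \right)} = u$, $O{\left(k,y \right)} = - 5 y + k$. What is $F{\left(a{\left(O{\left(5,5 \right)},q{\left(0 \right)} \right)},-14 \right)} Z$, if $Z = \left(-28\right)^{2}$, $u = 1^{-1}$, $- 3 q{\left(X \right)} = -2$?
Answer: $1568$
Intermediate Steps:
$O{\left(k,y \right)} = k - 5 y$
$q{\left(X \right)} = \frac{2}{3}$ ($q{\left(X \right)} = \left(- \frac{1}{3}\right) \left(-2\right) = \frac{2}{3}$)
$u = 1$
$a{\left(E,o \right)} = 1$
$F{\left(U,b \right)} = U + U^{2}$ ($F{\left(U,b \right)} = U^{2} + U = U + U^{2}$)
$Z = 784$
$F{\left(a{\left(O{\left(5,5 \right)},q{\left(0 \right)} \right)},-14 \right)} Z = 1 \left(1 + 1\right) 784 = 1 \cdot 2 \cdot 784 = 2 \cdot 784 = 1568$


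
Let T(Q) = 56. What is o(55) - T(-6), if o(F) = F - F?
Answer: -56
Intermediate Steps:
o(F) = 0
o(55) - T(-6) = 0 - 1*56 = 0 - 56 = -56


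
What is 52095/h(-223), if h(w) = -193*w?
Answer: 52095/43039 ≈ 1.2104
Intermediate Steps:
52095/h(-223) = 52095/((-193*(-223))) = 52095/43039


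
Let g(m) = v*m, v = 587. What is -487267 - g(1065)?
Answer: -1112422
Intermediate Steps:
g(m) = 587*m
-487267 - g(1065) = -487267 - 587*1065 = -487267 - 1*625155 = -487267 - 625155 = -1112422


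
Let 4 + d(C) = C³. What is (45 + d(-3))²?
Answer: 196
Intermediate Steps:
d(C) = -4 + C³
(45 + d(-3))² = (45 + (-4 + (-3)³))² = (45 + (-4 - 27))² = (45 - 31)² = 14² = 196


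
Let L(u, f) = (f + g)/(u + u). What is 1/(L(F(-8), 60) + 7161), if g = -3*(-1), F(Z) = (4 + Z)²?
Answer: 32/229215 ≈ 0.00013961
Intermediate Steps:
g = 3
L(u, f) = (3 + f)/(2*u) (L(u, f) = (f + 3)/(u + u) = (3 + f)/((2*u)) = (3 + f)*(1/(2*u)) = (3 + f)/(2*u))
1/(L(F(-8), 60) + 7161) = 1/((3 + 60)/(2*((4 - 8)²)) + 7161) = 1/((½)*63/(-4)² + 7161) = 1/((½)*63/16 + 7161) = 1/((½)*(1/16)*63 + 7161) = 1/(63/32 + 7161) = 1/(229215/32) = 32/229215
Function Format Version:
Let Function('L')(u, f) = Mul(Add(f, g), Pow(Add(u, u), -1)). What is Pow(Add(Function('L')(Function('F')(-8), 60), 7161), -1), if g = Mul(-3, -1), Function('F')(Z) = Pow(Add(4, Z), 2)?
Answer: Rational(32, 229215) ≈ 0.00013961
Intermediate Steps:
g = 3
Function('L')(u, f) = Mul(Rational(1, 2), Pow(u, -1), Add(3, f)) (Function('L')(u, f) = Mul(Add(f, 3), Pow(Add(u, u), -1)) = Mul(Add(3, f), Pow(Mul(2, u), -1)) = Mul(Add(3, f), Mul(Rational(1, 2), Pow(u, -1))) = Mul(Rational(1, 2), Pow(u, -1), Add(3, f)))
Pow(Add(Function('L')(Function('F')(-8), 60), 7161), -1) = Pow(Add(Mul(Rational(1, 2), Pow(Pow(Add(4, -8), 2), -1), Add(3, 60)), 7161), -1) = Pow(Add(Mul(Rational(1, 2), Pow(Pow(-4, 2), -1), 63), 7161), -1) = Pow(Add(Mul(Rational(1, 2), Pow(16, -1), 63), 7161), -1) = Pow(Add(Mul(Rational(1, 2), Rational(1, 16), 63), 7161), -1) = Pow(Add(Rational(63, 32), 7161), -1) = Pow(Rational(229215, 32), -1) = Rational(32, 229215)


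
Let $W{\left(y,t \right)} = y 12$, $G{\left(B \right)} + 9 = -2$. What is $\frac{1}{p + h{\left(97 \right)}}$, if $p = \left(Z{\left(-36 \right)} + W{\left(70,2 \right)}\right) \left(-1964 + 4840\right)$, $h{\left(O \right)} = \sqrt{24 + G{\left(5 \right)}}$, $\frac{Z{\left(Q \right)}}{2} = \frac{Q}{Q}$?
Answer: $\frac{2421592}{5864107814451} - \frac{\sqrt{13}}{5864107814451} \approx 4.1295 \cdot 10^{-7}$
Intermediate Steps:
$G{\left(B \right)} = -11$ ($G{\left(B \right)} = -9 - 2 = -11$)
$W{\left(y,t \right)} = 12 y$
$Z{\left(Q \right)} = 2$ ($Z{\left(Q \right)} = 2 \frac{Q}{Q} = 2 \cdot 1 = 2$)
$h{\left(O \right)} = \sqrt{13}$ ($h{\left(O \right)} = \sqrt{24 - 11} = \sqrt{13}$)
$p = 2421592$ ($p = \left(2 + 12 \cdot 70\right) \left(-1964 + 4840\right) = \left(2 + 840\right) 2876 = 842 \cdot 2876 = 2421592$)
$\frac{1}{p + h{\left(97 \right)}} = \frac{1}{2421592 + \sqrt{13}}$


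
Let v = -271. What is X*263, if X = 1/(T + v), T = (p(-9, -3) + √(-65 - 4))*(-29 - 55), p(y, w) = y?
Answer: 127555/722089 + 22092*I*√69/722089 ≈ 0.17665 + 0.25414*I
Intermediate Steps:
T = 756 - 84*I*√69 (T = (-9 + √(-65 - 4))*(-29 - 55) = (-9 + √(-69))*(-84) = (-9 + I*√69)*(-84) = 756 - 84*I*√69 ≈ 756.0 - 697.76*I)
X = 1/(485 - 84*I*√69) (X = 1/((756 - 84*I*√69) - 271) = 1/(485 - 84*I*√69) ≈ 0.00067166 + 0.0009663*I)
X*263 = (485/722089 + 84*I*√69/722089)*263 = 127555/722089 + 22092*I*√69/722089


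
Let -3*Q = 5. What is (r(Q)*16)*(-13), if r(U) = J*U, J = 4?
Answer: 4160/3 ≈ 1386.7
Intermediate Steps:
Q = -5/3 (Q = -1/3*5 = -5/3 ≈ -1.6667)
r(U) = 4*U
(r(Q)*16)*(-13) = ((4*(-5/3))*16)*(-13) = -20/3*16*(-13) = -320/3*(-13) = 4160/3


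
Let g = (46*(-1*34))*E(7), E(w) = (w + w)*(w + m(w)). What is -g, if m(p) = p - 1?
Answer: 284648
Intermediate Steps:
m(p) = -1 + p
E(w) = 2*w*(-1 + 2*w) (E(w) = (w + w)*(w + (-1 + w)) = (2*w)*(-1 + 2*w) = 2*w*(-1 + 2*w))
g = -284648 (g = (46*(-1*34))*(2*7*(-1 + 2*7)) = (46*(-34))*(2*7*(-1 + 14)) = -3128*7*13 = -1564*182 = -284648)
-g = -1*(-284648) = 284648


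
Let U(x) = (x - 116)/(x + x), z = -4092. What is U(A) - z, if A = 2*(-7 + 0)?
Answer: 57353/14 ≈ 4096.6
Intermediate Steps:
A = -14 (A = 2*(-7) = -14)
U(x) = (-116 + x)/(2*x) (U(x) = (-116 + x)/((2*x)) = (-116 + x)*(1/(2*x)) = (-116 + x)/(2*x))
U(A) - z = (½)*(-116 - 14)/(-14) - 1*(-4092) = (½)*(-1/14)*(-130) + 4092 = 65/14 + 4092 = 57353/14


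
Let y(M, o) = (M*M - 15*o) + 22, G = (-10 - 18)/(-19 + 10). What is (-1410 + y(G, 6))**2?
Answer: 14145296356/6561 ≈ 2.1560e+6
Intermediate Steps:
G = 28/9 (G = -28/(-9) = -28*(-1/9) = 28/9 ≈ 3.1111)
y(M, o) = 22 + M**2 - 15*o (y(M, o) = (M**2 - 15*o) + 22 = 22 + M**2 - 15*o)
(-1410 + y(G, 6))**2 = (-1410 + (22 + (28/9)**2 - 15*6))**2 = (-1410 + (22 + 784/81 - 90))**2 = (-1410 - 4724/81)**2 = (-118934/81)**2 = 14145296356/6561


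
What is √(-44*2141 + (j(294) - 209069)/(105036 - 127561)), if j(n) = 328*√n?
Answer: √(-1911684163931 - 2068696*√6)/4505 ≈ 306.91*I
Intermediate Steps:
√(-44*2141 + (j(294) - 209069)/(105036 - 127561)) = √(-44*2141 + (328*√294 - 209069)/(105036 - 127561)) = √(-94204 + (328*(7*√6) - 209069)/(-22525)) = √(-94204 + (2296*√6 - 209069)*(-1/22525)) = √(-94204 + (-209069 + 2296*√6)*(-1/22525)) = √(-94204 + (209069/22525 - 2296*√6/22525)) = √(-2121736031/22525 - 2296*√6/22525)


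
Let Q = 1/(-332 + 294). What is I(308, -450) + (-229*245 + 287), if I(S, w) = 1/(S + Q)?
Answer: -653238016/11703 ≈ -55818.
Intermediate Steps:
Q = -1/38 (Q = 1/(-38) = -1/38 ≈ -0.026316)
I(S, w) = 1/(-1/38 + S) (I(S, w) = 1/(S - 1/38) = 1/(-1/38 + S))
I(308, -450) + (-229*245 + 287) = 38/(-1 + 38*308) + (-229*245 + 287) = 38/(-1 + 11704) + (-56105 + 287) = 38/11703 - 55818 = -653238016/11703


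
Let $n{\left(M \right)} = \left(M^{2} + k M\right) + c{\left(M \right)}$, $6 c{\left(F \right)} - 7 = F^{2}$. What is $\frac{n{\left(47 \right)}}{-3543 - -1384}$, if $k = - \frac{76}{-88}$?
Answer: $- \frac{172849}{142494} \approx -1.213$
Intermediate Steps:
$k = \frac{19}{22}$ ($k = \left(-76\right) \left(- \frac{1}{88}\right) = \frac{19}{22} \approx 0.86364$)
$c{\left(F \right)} = \frac{7}{6} + \frac{F^{2}}{6}$
$n{\left(M \right)} = \frac{7}{6} + \frac{7 M^{2}}{6} + \frac{19 M}{22}$ ($n{\left(M \right)} = \left(M^{2} + \frac{19 M}{22}\right) + \left(\frac{7}{6} + \frac{M^{2}}{6}\right) = \frac{7}{6} + \frac{7 M^{2}}{6} + \frac{19 M}{22}$)
$\frac{n{\left(47 \right)}}{-3543 - -1384} = \frac{\frac{7}{6} + \frac{7 \cdot 47^{2}}{6} + \frac{19}{22} \cdot 47}{-3543 - -1384} = \frac{\frac{7}{6} + \frac{7}{6} \cdot 2209 + \frac{893}{22}}{-3543 + 1384} = \frac{\frac{7}{6} + \frac{15463}{6} + \frac{893}{22}}{-2159} = \frac{172849}{66} \left(- \frac{1}{2159}\right) = - \frac{172849}{142494}$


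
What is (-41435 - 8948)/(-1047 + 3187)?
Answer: -50383/2140 ≈ -23.543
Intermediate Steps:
(-41435 - 8948)/(-1047 + 3187) = -50383/2140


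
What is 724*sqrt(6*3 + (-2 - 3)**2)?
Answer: 724*sqrt(43) ≈ 4747.6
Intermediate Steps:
724*sqrt(6*3 + (-2 - 3)**2) = 724*sqrt(18 + (-5)**2) = 724*sqrt(18 + 25) = 724*sqrt(43)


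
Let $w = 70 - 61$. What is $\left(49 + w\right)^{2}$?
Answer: $3364$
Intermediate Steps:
$w = 9$ ($w = 70 - 61 = 9$)
$\left(49 + w\right)^{2} = \left(49 + 9\right)^{2} = 58^{2} = 3364$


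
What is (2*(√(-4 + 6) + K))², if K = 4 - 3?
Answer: 12 + 8*√2 ≈ 23.314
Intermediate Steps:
K = 1
(2*(√(-4 + 6) + K))² = (2*(√(-4 + 6) + 1))² = (2*(√2 + 1))² = (2*(1 + √2))² = (2 + 2*√2)²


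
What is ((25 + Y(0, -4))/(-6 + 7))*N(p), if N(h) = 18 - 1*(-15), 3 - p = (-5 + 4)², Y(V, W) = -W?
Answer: 957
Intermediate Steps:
p = 2 (p = 3 - (-5 + 4)² = 3 - 1*(-1)² = 3 - 1*1 = 3 - 1 = 2)
N(h) = 33 (N(h) = 18 + 15 = 33)
((25 + Y(0, -4))/(-6 + 7))*N(p) = ((25 - 1*(-4))/(-6 + 7))*33 = ((25 + 4)/1)*33 = (29*1)*33 = 29*33 = 957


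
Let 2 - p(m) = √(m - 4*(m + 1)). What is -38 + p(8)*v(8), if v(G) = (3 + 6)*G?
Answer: 106 - 144*I*√7 ≈ 106.0 - 380.99*I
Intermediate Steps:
p(m) = 2 - √(-4 - 3*m) (p(m) = 2 - √(m - 4*(m + 1)) = 2 - √(m - 4*(1 + m)) = 2 - √(m + (-4 - 4*m)) = 2 - √(-4 - 3*m))
v(G) = 9*G
-38 + p(8)*v(8) = -38 + (2 - √(-4 - 3*8))*(9*8) = -38 + (2 - √(-4 - 24))*72 = -38 + (2 - √(-28))*72 = -38 + (2 - 2*I*√7)*72 = -38 + (144 - 144*I*√7) = 106 - 144*I*√7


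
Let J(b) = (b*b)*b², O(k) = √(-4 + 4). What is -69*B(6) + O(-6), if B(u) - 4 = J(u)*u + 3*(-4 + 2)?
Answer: -536406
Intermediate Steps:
O(k) = 0 (O(k) = √0 = 0)
J(b) = b⁴ (J(b) = b²*b² = b⁴)
B(u) = -2 + u⁵ (B(u) = 4 + (u⁴*u + 3*(-4 + 2)) = 4 + (u⁵ + 3*(-2)) = 4 + (u⁵ - 6) = 4 + (-6 + u⁵) = -2 + u⁵)
-69*B(6) + O(-6) = -69*(-2 + 6⁵) + 0 = -69*(-2 + 7776) + 0 = -69*7774 + 0 = -536406 + 0 = -536406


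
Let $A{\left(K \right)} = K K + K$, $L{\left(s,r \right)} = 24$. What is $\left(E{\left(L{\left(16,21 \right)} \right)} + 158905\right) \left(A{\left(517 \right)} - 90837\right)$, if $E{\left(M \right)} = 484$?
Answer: $28206911941$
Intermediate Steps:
$A{\left(K \right)} = K + K^{2}$ ($A{\left(K \right)} = K^{2} + K = K + K^{2}$)
$\left(E{\left(L{\left(16,21 \right)} \right)} + 158905\right) \left(A{\left(517 \right)} - 90837\right) = \left(484 + 158905\right) \left(517 \left(1 + 517\right) - 90837\right) = 159389 \left(517 \cdot 518 - 90837\right) = 159389 \left(267806 - 90837\right) = 159389 \cdot 176969 = 28206911941$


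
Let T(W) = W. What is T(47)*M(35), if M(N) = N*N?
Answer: 57575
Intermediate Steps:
M(N) = N**2
T(47)*M(35) = 47*35**2 = 47*1225 = 57575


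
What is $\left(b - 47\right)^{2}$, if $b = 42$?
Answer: $25$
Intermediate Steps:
$\left(b - 47\right)^{2} = \left(42 - 47\right)^{2} = \left(-5\right)^{2} = 25$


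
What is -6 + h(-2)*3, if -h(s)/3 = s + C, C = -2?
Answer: 30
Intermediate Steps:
h(s) = 6 - 3*s (h(s) = -3*(s - 2) = -3*(-2 + s) = 6 - 3*s)
-6 + h(-2)*3 = -6 + (6 - 3*(-2))*3 = -6 + (6 + 6)*3 = -6 + 12*3 = -6 + 36 = 30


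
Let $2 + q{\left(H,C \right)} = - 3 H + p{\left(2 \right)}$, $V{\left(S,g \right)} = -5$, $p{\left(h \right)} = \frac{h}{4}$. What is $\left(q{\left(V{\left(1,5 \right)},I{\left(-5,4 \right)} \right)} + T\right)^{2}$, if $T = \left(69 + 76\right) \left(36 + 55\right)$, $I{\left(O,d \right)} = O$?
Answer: $\frac{697857889}{4} \approx 1.7446 \cdot 10^{8}$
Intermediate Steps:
$p{\left(h \right)} = \frac{h}{4}$ ($p{\left(h \right)} = h \frac{1}{4} = \frac{h}{4}$)
$q{\left(H,C \right)} = - \frac{3}{2} - 3 H$ ($q{\left(H,C \right)} = -2 - \left(- \frac{1}{2} + 3 H\right) = - \frac{3}{2} - 3 H$)
$T = 13195$ ($T = 145 \cdot 91 = 13195$)
$\left(q{\left(V{\left(1,5 \right)},I{\left(-5,4 \right)} \right)} + T\right)^{2} = \left(\left(- \frac{3}{2} - -15\right) + 13195\right)^{2} = \left(\left(- \frac{3}{2} + 15\right) + 13195\right)^{2} = \left(\frac{27}{2} + 13195\right)^{2} = \left(\frac{26417}{2}\right)^{2} = \frac{697857889}{4}$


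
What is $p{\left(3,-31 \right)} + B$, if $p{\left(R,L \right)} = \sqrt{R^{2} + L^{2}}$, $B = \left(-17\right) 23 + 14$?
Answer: $-377 + \sqrt{970} \approx -345.85$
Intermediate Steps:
$B = -377$ ($B = -391 + 14 = -377$)
$p{\left(R,L \right)} = \sqrt{L^{2} + R^{2}}$
$p{\left(3,-31 \right)} + B = \sqrt{\left(-31\right)^{2} + 3^{2}} - 377 = \sqrt{961 + 9} - 377 = \sqrt{970} - 377 = -377 + \sqrt{970}$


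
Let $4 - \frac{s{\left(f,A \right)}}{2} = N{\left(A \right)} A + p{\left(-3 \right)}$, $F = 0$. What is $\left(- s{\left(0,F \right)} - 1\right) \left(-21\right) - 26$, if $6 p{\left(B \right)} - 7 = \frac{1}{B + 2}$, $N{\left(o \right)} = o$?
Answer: $121$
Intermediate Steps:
$p{\left(B \right)} = \frac{7}{6} + \frac{1}{6 \left(2 + B\right)}$ ($p{\left(B \right)} = \frac{7}{6} + \frac{1}{6 \left(B + 2\right)} = \frac{7}{6} + \frac{1}{6 \left(2 + B\right)}$)
$s{\left(f,A \right)} = 6 - 2 A^{2}$ ($s{\left(f,A \right)} = 8 - 2 \left(A A + \frac{15 + 7 \left(-3\right)}{6 \left(2 - 3\right)}\right) = 8 - 2 \left(A^{2} + \frac{15 - 21}{6 \left(-1\right)}\right) = 8 - 2 \left(A^{2} + \frac{1}{6} \left(-1\right) \left(-6\right)\right) = 8 - 2 \left(A^{2} + 1\right) = 8 - 2 \left(1 + A^{2}\right) = 8 - \left(2 + 2 A^{2}\right) = 6 - 2 A^{2}$)
$\left(- s{\left(0,F \right)} - 1\right) \left(-21\right) - 26 = \left(- (6 - 2 \cdot 0^{2}) - 1\right) \left(-21\right) - 26 = \left(- (6 - 0) - 1\right) \left(-21\right) - 26 = \left(- (6 + 0) - 1\right) \left(-21\right) - 26 = \left(\left(-1\right) 6 - 1\right) \left(-21\right) - 26 = \left(-6 - 1\right) \left(-21\right) - 26 = \left(-7\right) \left(-21\right) - 26 = 147 - 26 = 121$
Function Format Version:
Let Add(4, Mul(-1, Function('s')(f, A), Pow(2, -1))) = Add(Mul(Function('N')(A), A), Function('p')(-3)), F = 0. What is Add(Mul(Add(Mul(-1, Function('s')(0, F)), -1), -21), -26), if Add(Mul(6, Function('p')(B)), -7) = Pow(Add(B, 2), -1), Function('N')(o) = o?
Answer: 121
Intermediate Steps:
Function('p')(B) = Add(Rational(7, 6), Mul(Rational(1, 6), Pow(Add(2, B), -1))) (Function('p')(B) = Add(Rational(7, 6), Mul(Rational(1, 6), Pow(Add(B, 2), -1))) = Add(Rational(7, 6), Mul(Rational(1, 6), Pow(Add(2, B), -1))))
Function('s')(f, A) = Add(6, Mul(-2, Pow(A, 2))) (Function('s')(f, A) = Add(8, Mul(-2, Add(Mul(A, A), Mul(Rational(1, 6), Pow(Add(2, -3), -1), Add(15, Mul(7, -3)))))) = Add(8, Mul(-2, Add(Pow(A, 2), Mul(Rational(1, 6), Pow(-1, -1), Add(15, -21))))) = Add(8, Mul(-2, Add(Pow(A, 2), Mul(Rational(1, 6), -1, -6)))) = Add(8, Mul(-2, Add(Pow(A, 2), 1))) = Add(8, Mul(-2, Add(1, Pow(A, 2)))) = Add(8, Add(-2, Mul(-2, Pow(A, 2)))) = Add(6, Mul(-2, Pow(A, 2))))
Add(Mul(Add(Mul(-1, Function('s')(0, F)), -1), -21), -26) = Add(Mul(Add(Mul(-1, Add(6, Mul(-2, Pow(0, 2)))), -1), -21), -26) = Add(Mul(Add(Mul(-1, Add(6, Mul(-2, 0))), -1), -21), -26) = Add(Mul(Add(Mul(-1, Add(6, 0)), -1), -21), -26) = Add(Mul(Add(Mul(-1, 6), -1), -21), -26) = Add(Mul(Add(-6, -1), -21), -26) = Add(Mul(-7, -21), -26) = Add(147, -26) = 121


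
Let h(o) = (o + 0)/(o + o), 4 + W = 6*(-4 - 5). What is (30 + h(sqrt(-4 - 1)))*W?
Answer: -1769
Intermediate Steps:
W = -58 (W = -4 + 6*(-4 - 5) = -4 + 6*(-9) = -4 - 54 = -58)
h(o) = 1/2 (h(o) = o/((2*o)) = o*(1/(2*o)) = 1/2)
(30 + h(sqrt(-4 - 1)))*W = (30 + 1/2)*(-58) = (61/2)*(-58) = -1769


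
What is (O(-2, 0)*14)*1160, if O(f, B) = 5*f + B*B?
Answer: -162400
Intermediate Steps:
O(f, B) = B² + 5*f (O(f, B) = 5*f + B² = B² + 5*f)
(O(-2, 0)*14)*1160 = ((0² + 5*(-2))*14)*1160 = ((0 - 10)*14)*1160 = -10*14*1160 = -140*1160 = -162400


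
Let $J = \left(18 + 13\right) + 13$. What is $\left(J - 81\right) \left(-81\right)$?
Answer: $2997$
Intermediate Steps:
$J = 44$ ($J = 31 + 13 = 44$)
$\left(J - 81\right) \left(-81\right) = \left(44 - 81\right) \left(-81\right) = \left(-37\right) \left(-81\right) = 2997$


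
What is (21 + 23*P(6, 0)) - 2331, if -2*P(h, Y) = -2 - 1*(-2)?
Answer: -2310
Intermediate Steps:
P(h, Y) = 0 (P(h, Y) = -(-2 - 1*(-2))/2 = -(-2 + 2)/2 = -1/2*0 = 0)
(21 + 23*P(6, 0)) - 2331 = (21 + 23*0) - 2331 = (21 + 0) - 2331 = 21 - 2331 = -2310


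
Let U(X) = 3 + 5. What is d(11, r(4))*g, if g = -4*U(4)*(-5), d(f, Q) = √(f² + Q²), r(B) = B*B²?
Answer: 160*√4217 ≈ 10390.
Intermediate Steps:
r(B) = B³
U(X) = 8
d(f, Q) = √(Q² + f²)
g = 160 (g = -4*8*(-5) = -32*(-5) = 160)
d(11, r(4))*g = √((4³)² + 11²)*160 = √(64² + 121)*160 = √(4096 + 121)*160 = √4217*160 = 160*√4217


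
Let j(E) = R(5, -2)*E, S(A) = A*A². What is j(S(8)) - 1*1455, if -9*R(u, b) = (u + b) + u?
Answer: -17191/9 ≈ -1910.1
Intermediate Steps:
S(A) = A³
R(u, b) = -2*u/9 - b/9 (R(u, b) = -((u + b) + u)/9 = -((b + u) + u)/9 = -(b + 2*u)/9 = -2*u/9 - b/9)
j(E) = -8*E/9 (j(E) = (-2/9*5 - ⅑*(-2))*E = (-10/9 + 2/9)*E = -8*E/9)
j(S(8)) - 1*1455 = -8/9*8³ - 1*1455 = -8/9*512 - 1455 = -4096/9 - 1455 = -17191/9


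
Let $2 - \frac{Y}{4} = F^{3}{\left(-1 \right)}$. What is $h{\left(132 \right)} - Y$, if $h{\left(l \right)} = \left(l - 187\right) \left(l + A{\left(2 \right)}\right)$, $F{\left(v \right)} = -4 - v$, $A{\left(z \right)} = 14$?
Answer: $-8146$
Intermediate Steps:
$h{\left(l \right)} = \left(-187 + l\right) \left(14 + l\right)$ ($h{\left(l \right)} = \left(l - 187\right) \left(l + 14\right) = \left(-187 + l\right) \left(14 + l\right)$)
$Y = 116$ ($Y = 8 - 4 \left(-4 - -1\right)^{3} = 8 - 4 \left(-4 + 1\right)^{3} = 8 - 4 \left(-3\right)^{3} = 8 - -108 = 8 + 108 = 116$)
$h{\left(132 \right)} - Y = \left(-2618 + 132^{2} - 22836\right) - 116 = \left(-2618 + 17424 - 22836\right) - 116 = -8030 - 116 = -8146$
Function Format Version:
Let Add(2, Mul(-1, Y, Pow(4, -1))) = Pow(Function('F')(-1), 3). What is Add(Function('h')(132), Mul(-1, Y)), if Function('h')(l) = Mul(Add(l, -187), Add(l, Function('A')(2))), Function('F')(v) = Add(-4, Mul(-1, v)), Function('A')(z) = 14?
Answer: -8146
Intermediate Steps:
Function('h')(l) = Mul(Add(-187, l), Add(14, l)) (Function('h')(l) = Mul(Add(l, -187), Add(l, 14)) = Mul(Add(-187, l), Add(14, l)))
Y = 116 (Y = Add(8, Mul(-4, Pow(Add(-4, Mul(-1, -1)), 3))) = Add(8, Mul(-4, Pow(Add(-4, 1), 3))) = Add(8, Mul(-4, Pow(-3, 3))) = Add(8, Mul(-4, -27)) = Add(8, 108) = 116)
Add(Function('h')(132), Mul(-1, Y)) = Add(Add(-2618, Pow(132, 2), Mul(-173, 132)), Mul(-1, 116)) = Add(Add(-2618, 17424, -22836), -116) = Add(-8030, -116) = -8146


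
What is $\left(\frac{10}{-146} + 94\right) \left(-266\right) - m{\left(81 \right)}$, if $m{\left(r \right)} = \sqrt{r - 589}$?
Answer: $- \frac{1823962}{73} - 2 i \sqrt{127} \approx -24986.0 - 22.539 i$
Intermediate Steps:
$m{\left(r \right)} = \sqrt{-589 + r}$
$\left(\frac{10}{-146} + 94\right) \left(-266\right) - m{\left(81 \right)} = \left(\frac{10}{-146} + 94\right) \left(-266\right) - \sqrt{-589 + 81} = \left(10 \left(- \frac{1}{146}\right) + 94\right) \left(-266\right) - \sqrt{-508} = \left(- \frac{5}{73} + 94\right) \left(-266\right) - 2 i \sqrt{127} = \frac{6857}{73} \left(-266\right) - 2 i \sqrt{127} = - \frac{1823962}{73} - 2 i \sqrt{127}$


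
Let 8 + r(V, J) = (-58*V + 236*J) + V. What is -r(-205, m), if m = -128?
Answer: 18531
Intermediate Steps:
r(V, J) = -8 - 57*V + 236*J (r(V, J) = -8 + ((-58*V + 236*J) + V) = -8 + (-57*V + 236*J) = -8 - 57*V + 236*J)
-r(-205, m) = -(-8 - 57*(-205) + 236*(-128)) = -(-8 + 11685 - 30208) = -1*(-18531) = 18531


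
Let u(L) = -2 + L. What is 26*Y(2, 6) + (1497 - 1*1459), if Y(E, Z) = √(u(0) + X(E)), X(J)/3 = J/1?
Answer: 90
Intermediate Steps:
X(J) = 3*J (X(J) = 3*(J/1) = 3*(J*1) = 3*J)
Y(E, Z) = √(-2 + 3*E) (Y(E, Z) = √((-2 + 0) + 3*E) = √(-2 + 3*E))
26*Y(2, 6) + (1497 - 1*1459) = 26*√(-2 + 3*2) + (1497 - 1*1459) = 26*√(-2 + 6) + (1497 - 1459) = 26*√4 + 38 = 26*2 + 38 = 52 + 38 = 90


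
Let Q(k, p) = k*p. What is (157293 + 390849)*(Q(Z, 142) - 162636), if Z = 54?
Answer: -84944469456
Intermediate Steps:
(157293 + 390849)*(Q(Z, 142) - 162636) = (157293 + 390849)*(54*142 - 162636) = 548142*(7668 - 162636) = 548142*(-154968) = -84944469456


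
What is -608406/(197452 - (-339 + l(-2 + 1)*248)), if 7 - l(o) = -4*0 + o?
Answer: -202802/65269 ≈ -3.1072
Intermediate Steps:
l(o) = 7 - o (l(o) = 7 - (-4*0 + o) = 7 - (0 + o) = 7 - o)
-608406/(197452 - (-339 + l(-2 + 1)*248)) = -608406/(197452 - (-339 + (7 - (-2 + 1))*248)) = -608406/(197452 - (-339 + (7 - 1*(-1))*248)) = -608406/(197452 - (-339 + (7 + 1)*248)) = -608406/(197452 - (-339 + 8*248)) = -608406/(197452 - (-339 + 1984)) = -608406/(197452 - 1*1645) = -608406/(197452 - 1645) = -608406/195807 = -608406*1/195807 = -202802/65269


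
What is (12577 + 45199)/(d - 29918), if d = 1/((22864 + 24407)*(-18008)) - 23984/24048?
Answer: -24640270357546368/12759834243478669 ≈ -1.9311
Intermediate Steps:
d = -425344332445/426479340168 (d = -1/18008/47271 - 23984*1/24048 = (1/47271)*(-1/18008) - 1499/1503 = -1/851256168 - 1499/1503 = -425344332445/426479340168 ≈ -0.99734)
(12577 + 45199)/(d - 29918) = (12577 + 45199)/(-425344332445/426479340168 - 29918) = 57776/(-12759834243478669/426479340168) = 57776*(-426479340168/12759834243478669) = -24640270357546368/12759834243478669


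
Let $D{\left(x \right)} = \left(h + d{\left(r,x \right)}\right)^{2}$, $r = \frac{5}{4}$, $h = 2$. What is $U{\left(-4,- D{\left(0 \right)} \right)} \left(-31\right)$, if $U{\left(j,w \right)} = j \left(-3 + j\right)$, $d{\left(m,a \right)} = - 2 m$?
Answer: $-868$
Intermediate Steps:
$r = \frac{5}{4}$ ($r = 5 \cdot \frac{1}{4} = \frac{5}{4} \approx 1.25$)
$D{\left(x \right)} = \frac{1}{4}$ ($D{\left(x \right)} = \left(2 - \frac{5}{2}\right)^{2} = \left(- \frac{1}{2}\right)^{2} = \frac{1}{4}$)
$U{\left(-4,- D{\left(0 \right)} \right)} \left(-31\right) = - 4 \left(-3 - 4\right) \left(-31\right) = \left(-4\right) \left(-7\right) \left(-31\right) = 28 \left(-31\right) = -868$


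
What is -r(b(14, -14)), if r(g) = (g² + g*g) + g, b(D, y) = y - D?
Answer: -1540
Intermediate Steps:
r(g) = g + 2*g² (r(g) = (g² + g²) + g = 2*g² + g = g + 2*g²)
-r(b(14, -14)) = -(-14 - 1*14)*(1 + 2*(-14 - 1*14)) = -(-14 - 14)*(1 + 2*(-14 - 14)) = -(-28)*(1 + 2*(-28)) = -(-28)*(1 - 56) = -(-28)*(-55) = -1*1540 = -1540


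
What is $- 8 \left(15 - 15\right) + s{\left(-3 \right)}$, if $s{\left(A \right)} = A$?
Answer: $-3$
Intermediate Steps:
$- 8 \left(15 - 15\right) + s{\left(-3 \right)} = - 8 \left(15 - 15\right) - 3 = \left(-8\right) 0 - 3 = 0 - 3 = -3$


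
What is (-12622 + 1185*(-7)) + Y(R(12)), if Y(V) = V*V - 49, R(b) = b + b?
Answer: -20390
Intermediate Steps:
R(b) = 2*b
Y(V) = -49 + V**2 (Y(V) = V**2 - 49 = -49 + V**2)
(-12622 + 1185*(-7)) + Y(R(12)) = (-12622 + 1185*(-7)) + (-49 + (2*12)**2) = (-12622 - 8295) + (-49 + 24**2) = -20917 + (-49 + 576) = -20917 + 527 = -20390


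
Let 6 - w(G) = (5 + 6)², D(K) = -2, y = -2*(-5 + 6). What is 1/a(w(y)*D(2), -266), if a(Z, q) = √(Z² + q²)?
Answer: √30914/61828 ≈ 0.0028438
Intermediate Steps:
y = -2 (y = -2*1 = -2)
w(G) = -115 (w(G) = 6 - (5 + 6)² = 6 - 1*11² = 6 - 1*121 = 6 - 121 = -115)
1/a(w(y)*D(2), -266) = 1/(√((-115*(-2))² + (-266)²)) = 1/(√(230² + 70756)) = 1/(√(52900 + 70756)) = 1/(√123656) = 1/(2*√30914) = √30914/61828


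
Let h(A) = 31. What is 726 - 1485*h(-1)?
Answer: -45309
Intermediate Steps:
726 - 1485*h(-1) = 726 - 1485*31 = 726 - 46035 = -45309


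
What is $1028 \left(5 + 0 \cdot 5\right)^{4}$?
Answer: $642500$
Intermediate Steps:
$1028 \left(5 + 0 \cdot 5\right)^{4} = 1028 \left(5 + 0\right)^{4} = 1028 \cdot 5^{4} = 1028 \cdot 625 = 642500$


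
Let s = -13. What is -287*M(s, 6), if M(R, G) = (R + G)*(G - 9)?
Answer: -6027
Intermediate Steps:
M(R, G) = (-9 + G)*(G + R) (M(R, G) = (G + R)*(-9 + G) = (-9 + G)*(G + R))
-287*M(s, 6) = -287*(6² - 9*6 - 9*(-13) + 6*(-13)) = -287*(36 - 54 + 117 - 78) = -287*21 = -6027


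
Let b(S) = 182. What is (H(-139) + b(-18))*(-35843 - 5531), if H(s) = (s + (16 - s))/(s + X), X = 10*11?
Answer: -217709988/29 ≈ -7.5072e+6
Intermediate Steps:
X = 110
H(s) = 16/(110 + s) (H(s) = (s + (16 - s))/(s + 110) = 16/(110 + s))
(H(-139) + b(-18))*(-35843 - 5531) = (16/(110 - 139) + 182)*(-35843 - 5531) = (16/(-29) + 182)*(-41374) = (16*(-1/29) + 182)*(-41374) = (-16/29 + 182)*(-41374) = (5262/29)*(-41374) = -217709988/29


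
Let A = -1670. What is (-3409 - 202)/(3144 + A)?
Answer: -3611/1474 ≈ -2.4498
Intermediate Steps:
(-3409 - 202)/(3144 + A) = (-3409 - 202)/(3144 - 1670) = -3611/1474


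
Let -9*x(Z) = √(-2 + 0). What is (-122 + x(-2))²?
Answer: (1098 + I*√2)²/81 ≈ 14884.0 + 38.341*I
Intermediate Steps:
x(Z) = -I*√2/9 (x(Z) = -√(-2 + 0)/9 = -I*√2/9)
(-122 + x(-2))² = (-122 - I*√2/9)²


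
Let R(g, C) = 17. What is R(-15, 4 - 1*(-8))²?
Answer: 289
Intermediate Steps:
R(-15, 4 - 1*(-8))² = 17² = 289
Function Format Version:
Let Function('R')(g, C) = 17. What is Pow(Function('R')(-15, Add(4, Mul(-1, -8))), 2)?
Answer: 289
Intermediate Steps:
Pow(Function('R')(-15, Add(4, Mul(-1, -8))), 2) = Pow(17, 2) = 289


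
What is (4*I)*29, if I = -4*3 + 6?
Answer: -696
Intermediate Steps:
I = -6 (I = -12 + 6 = -6)
(4*I)*29 = (4*(-6))*29 = -24*29 = -696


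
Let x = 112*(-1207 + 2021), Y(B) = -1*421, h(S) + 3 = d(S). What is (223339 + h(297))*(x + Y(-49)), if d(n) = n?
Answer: 20294023851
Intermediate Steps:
h(S) = -3 + S
Y(B) = -421
x = 91168 (x = 112*814 = 91168)
(223339 + h(297))*(x + Y(-49)) = (223339 + (-3 + 297))*(91168 - 421) = (223339 + 294)*90747 = 223633*90747 = 20294023851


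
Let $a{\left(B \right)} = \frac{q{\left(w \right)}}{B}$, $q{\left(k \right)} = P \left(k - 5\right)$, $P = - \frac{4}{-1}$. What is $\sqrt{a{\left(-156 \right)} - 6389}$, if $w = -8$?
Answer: $\frac{37 i \sqrt{42}}{3} \approx 79.929 i$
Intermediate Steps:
$P = 4$ ($P = \left(-4\right) \left(-1\right) = 4$)
$q{\left(k \right)} = -20 + 4 k$ ($q{\left(k \right)} = 4 \left(k - 5\right) = 4 \left(-5 + k\right) = -20 + 4 k$)
$a{\left(B \right)} = - \frac{52}{B}$ ($a{\left(B \right)} = \frac{-20 + 4 \left(-8\right)}{B} = \frac{-20 - 32}{B} = - \frac{52}{B}$)
$\sqrt{a{\left(-156 \right)} - 6389} = \sqrt{- \frac{52}{-156} - 6389} = \sqrt{\left(-52\right) \left(- \frac{1}{156}\right) - 6389} = \sqrt{\frac{1}{3} - 6389} = \sqrt{- \frac{19166}{3}} = \frac{37 i \sqrt{42}}{3}$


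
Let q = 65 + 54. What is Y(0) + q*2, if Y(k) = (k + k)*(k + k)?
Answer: 238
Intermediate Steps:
Y(k) = 4*k² (Y(k) = (2*k)*(2*k) = 4*k²)
q = 119
Y(0) + q*2 = 4*0² + 119*2 = 4*0 + 238 = 0 + 238 = 238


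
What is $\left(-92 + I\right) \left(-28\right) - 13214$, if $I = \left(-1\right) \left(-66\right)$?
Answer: $-12486$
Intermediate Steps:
$I = 66$
$\left(-92 + I\right) \left(-28\right) - 13214 = \left(-92 + 66\right) \left(-28\right) - 13214 = \left(-26\right) \left(-28\right) - 13214 = 728 - 13214 = -12486$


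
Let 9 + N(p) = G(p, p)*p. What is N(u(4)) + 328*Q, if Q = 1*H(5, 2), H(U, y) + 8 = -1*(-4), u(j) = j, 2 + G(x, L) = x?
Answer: -1313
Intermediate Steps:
G(x, L) = -2 + x
H(U, y) = -4 (H(U, y) = -8 - 1*(-4) = -8 + 4 = -4)
Q = -4 (Q = 1*(-4) = -4)
N(p) = -9 + p*(-2 + p) (N(p) = -9 + (-2 + p)*p = -9 + p*(-2 + p))
N(u(4)) + 328*Q = (-9 + 4*(-2 + 4)) + 328*(-4) = (-9 + 4*2) - 1312 = (-9 + 8) - 1312 = -1 - 1312 = -1313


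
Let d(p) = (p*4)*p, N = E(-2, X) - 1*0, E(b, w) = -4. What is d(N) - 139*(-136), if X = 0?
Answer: 18968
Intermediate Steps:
N = -4 (N = -4 - 1*0 = -4 + 0 = -4)
d(p) = 4*p² (d(p) = (4*p)*p = 4*p²)
d(N) - 139*(-136) = 4*(-4)² - 139*(-136) = 4*16 + 18904 = 64 + 18904 = 18968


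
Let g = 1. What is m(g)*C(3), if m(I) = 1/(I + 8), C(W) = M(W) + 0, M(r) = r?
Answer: ⅓ ≈ 0.33333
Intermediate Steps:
C(W) = W (C(W) = W + 0 = W)
m(I) = 1/(8 + I)
m(g)*C(3) = 3/(8 + 1) = 3/9 = (⅑)*3 = ⅓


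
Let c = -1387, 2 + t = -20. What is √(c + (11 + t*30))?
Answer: 2*I*√509 ≈ 45.122*I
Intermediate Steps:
t = -22 (t = -2 - 20 = -22)
√(c + (11 + t*30)) = √(-1387 + (11 - 22*30)) = √(-1387 + (11 - 660)) = √(-1387 - 649) = √(-2036) = 2*I*√509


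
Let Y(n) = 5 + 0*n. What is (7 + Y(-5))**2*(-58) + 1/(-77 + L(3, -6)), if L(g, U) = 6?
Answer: -592993/71 ≈ -8352.0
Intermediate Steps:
Y(n) = 5 (Y(n) = 5 + 0 = 5)
(7 + Y(-5))**2*(-58) + 1/(-77 + L(3, -6)) = (7 + 5)**2*(-58) + 1/(-77 + 6) = 12**2*(-58) + 1/(-71) = 144*(-58) - 1/71 = -8352 - 1/71 = -592993/71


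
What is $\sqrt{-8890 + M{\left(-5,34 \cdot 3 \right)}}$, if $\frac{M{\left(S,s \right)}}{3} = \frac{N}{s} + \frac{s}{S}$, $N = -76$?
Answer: $\frac{i \sqrt{64688570}}{85} \approx 94.623 i$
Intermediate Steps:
$M{\left(S,s \right)} = - \frac{228}{s} + \frac{3 s}{S}$ ($M{\left(S,s \right)} = 3 \left(- \frac{76}{s} + \frac{s}{S}\right) = - \frac{228}{s} + \frac{3 s}{S}$)
$\sqrt{-8890 + M{\left(-5,34 \cdot 3 \right)}} = \sqrt{-8890 + \left(- \frac{228}{34 \cdot 3} + \frac{3 \cdot 34 \cdot 3}{-5}\right)} = \sqrt{-8890 + \left(- \frac{228}{102} + 3 \cdot 102 \left(- \frac{1}{5}\right)\right)} = \sqrt{-8890 - \frac{5392}{85}} = \sqrt{- \frac{761042}{85}} = \frac{i \sqrt{64688570}}{85}$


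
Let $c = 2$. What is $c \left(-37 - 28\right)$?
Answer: $-130$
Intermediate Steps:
$c \left(-37 - 28\right) = 2 \left(-37 - 28\right) = 2 \left(-65\right) = -130$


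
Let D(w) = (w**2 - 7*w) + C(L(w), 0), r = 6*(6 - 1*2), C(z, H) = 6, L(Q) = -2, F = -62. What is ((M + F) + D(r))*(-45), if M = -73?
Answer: -12555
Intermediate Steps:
r = 24 (r = 6*(6 - 2) = 6*4 = 24)
D(w) = 6 + w**2 - 7*w (D(w) = (w**2 - 7*w) + 6 = 6 + w**2 - 7*w)
((M + F) + D(r))*(-45) = ((-73 - 62) + (6 + 24**2 - 7*24))*(-45) = (-135 + (6 + 576 - 168))*(-45) = (-135 + 414)*(-45) = 279*(-45) = -12555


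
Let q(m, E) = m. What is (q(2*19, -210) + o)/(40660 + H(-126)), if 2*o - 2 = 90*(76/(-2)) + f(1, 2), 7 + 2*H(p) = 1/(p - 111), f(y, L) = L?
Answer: -39579/963559 ≈ -0.041076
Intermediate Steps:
H(p) = -7/2 + 1/(2*(-111 + p)) (H(p) = -7/2 + 1/(2*(p - 111)) = -7/2 + 1/(2*(-111 + p)))
o = -1708 (o = 1 + (90*(76/(-2)) + 2)/2 = 1 + (90*(76*(-½)) + 2)/2 = 1 + (90*(-38) + 2)/2 = 1 + (-3420 + 2)/2 = 1 + (½)*(-3418) = 1 - 1709 = -1708)
(q(2*19, -210) + o)/(40660 + H(-126)) = (2*19 - 1708)/(40660 + (778 - 7*(-126))/(2*(-111 - 126))) = (38 - 1708)/(40660 + (½)*(778 + 882)/(-237)) = -1670/(40660 + (½)*(-1/237)*1660) = -1670/(40660 - 830/237) = -1670/9635590/237 = -1670*237/9635590 = -39579/963559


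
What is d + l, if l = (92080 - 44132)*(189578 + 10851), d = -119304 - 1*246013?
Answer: 9609804375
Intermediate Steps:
d = -365317 (d = -119304 - 246013 = -365317)
l = 9610169692 (l = 47948*200429 = 9610169692)
d + l = -365317 + 9610169692 = 9609804375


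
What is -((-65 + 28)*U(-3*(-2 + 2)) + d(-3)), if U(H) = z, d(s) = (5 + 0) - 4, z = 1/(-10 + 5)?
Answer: -42/5 ≈ -8.4000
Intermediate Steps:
z = -⅕ (z = 1/(-5) = -⅕ ≈ -0.20000)
d(s) = 1 (d(s) = 5 - 4 = 1)
U(H) = -⅕
-((-65 + 28)*U(-3*(-2 + 2)) + d(-3)) = -((-65 + 28)*(-⅕) + 1) = -(-37*(-⅕) + 1) = -(37/5 + 1) = -1*42/5 = -42/5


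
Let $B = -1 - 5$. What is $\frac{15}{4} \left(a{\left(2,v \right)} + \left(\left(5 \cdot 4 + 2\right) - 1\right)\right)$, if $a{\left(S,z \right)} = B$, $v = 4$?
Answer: $\frac{225}{4} \approx 56.25$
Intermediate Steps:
$B = -6$ ($B = -1 - 5 = -6$)
$a{\left(S,z \right)} = -6$
$\frac{15}{4} \left(a{\left(2,v \right)} + \left(\left(5 \cdot 4 + 2\right) - 1\right)\right) = \frac{15}{4} \left(-6 + \left(\left(5 \cdot 4 + 2\right) - 1\right)\right) = 15 \cdot \frac{1}{4} \left(-6 + \left(\left(20 + 2\right) - 1\right)\right) = \frac{15 \left(-6 + \left(22 - 1\right)\right)}{4} = \frac{15 \left(-6 + 21\right)}{4} = \frac{15}{4} \cdot 15 = \frac{225}{4}$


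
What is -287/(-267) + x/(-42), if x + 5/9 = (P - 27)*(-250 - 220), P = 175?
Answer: 7964881/4806 ≈ 1657.3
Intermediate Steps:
x = -626045/9 (x = -5/9 + (175 - 27)*(-250 - 220) = -5/9 + 148*(-470) = -5/9 - 69560 = -626045/9 ≈ -69561.)
-287/(-267) + x/(-42) = -287/(-267) - 626045/9/(-42) = -287*(-1/267) - 626045/9*(-1/42) = 287/267 + 89435/54 = 7964881/4806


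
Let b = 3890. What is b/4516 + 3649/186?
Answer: 2150303/104997 ≈ 20.480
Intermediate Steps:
b/4516 + 3649/186 = 3890/4516 + 3649/186 = 3890*(1/4516) + 3649*(1/186) = 1945/2258 + 3649/186 = 2150303/104997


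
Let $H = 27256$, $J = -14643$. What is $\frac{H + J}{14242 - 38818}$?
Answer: $- \frac{12613}{24576} \approx -0.51322$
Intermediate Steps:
$\frac{H + J}{14242 - 38818} = \frac{27256 - 14643}{14242 - 38818} = \frac{12613}{-24576} = 12613 \left(- \frac{1}{24576}\right) = - \frac{12613}{24576}$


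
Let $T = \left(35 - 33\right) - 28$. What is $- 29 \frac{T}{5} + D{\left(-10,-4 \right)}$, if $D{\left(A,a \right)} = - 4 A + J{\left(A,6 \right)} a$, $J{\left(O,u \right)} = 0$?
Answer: $\frac{954}{5} \approx 190.8$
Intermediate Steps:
$T = -26$ ($T = 2 - 28 = -26$)
$D{\left(A,a \right)} = - 4 A$ ($D{\left(A,a \right)} = - 4 A + 0 a = - 4 A + 0 = - 4 A$)
$- 29 \frac{T}{5} + D{\left(-10,-4 \right)} = - 29 \left(- \frac{26}{5}\right) - -40 = - 29 \left(\left(-26\right) \frac{1}{5}\right) + 40 = \left(-29\right) \left(- \frac{26}{5}\right) + 40 = \frac{754}{5} + 40 = \frac{954}{5}$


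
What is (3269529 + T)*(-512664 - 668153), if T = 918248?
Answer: -4944998273809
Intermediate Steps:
(3269529 + T)*(-512664 - 668153) = (3269529 + 918248)*(-512664 - 668153) = 4187777*(-1180817) = -4944998273809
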